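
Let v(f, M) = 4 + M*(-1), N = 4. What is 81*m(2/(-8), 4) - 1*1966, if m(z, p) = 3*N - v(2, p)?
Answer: -994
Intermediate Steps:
v(f, M) = 4 - M
m(z, p) = 8 + p (m(z, p) = 3*4 - (4 - p) = 12 + (-4 + p) = 8 + p)
81*m(2/(-8), 4) - 1*1966 = 81*(8 + 4) - 1*1966 = 81*12 - 1966 = 972 - 1966 = -994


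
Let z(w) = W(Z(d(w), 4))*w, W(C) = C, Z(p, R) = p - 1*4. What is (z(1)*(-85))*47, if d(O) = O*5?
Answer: -3995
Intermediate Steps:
d(O) = 5*O
Z(p, R) = -4 + p (Z(p, R) = p - 4 = -4 + p)
z(w) = w*(-4 + 5*w) (z(w) = (-4 + 5*w)*w = w*(-4 + 5*w))
(z(1)*(-85))*47 = ((1*(-4 + 5*1))*(-85))*47 = ((1*(-4 + 5))*(-85))*47 = ((1*1)*(-85))*47 = (1*(-85))*47 = -85*47 = -3995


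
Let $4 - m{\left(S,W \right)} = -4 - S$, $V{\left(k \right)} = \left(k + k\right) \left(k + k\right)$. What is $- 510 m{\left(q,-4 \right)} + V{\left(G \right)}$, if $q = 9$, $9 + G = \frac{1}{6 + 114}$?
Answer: $- \frac{30047759}{3600} \approx -8346.6$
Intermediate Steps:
$G = - \frac{1079}{120}$ ($G = -9 + \frac{1}{6 + 114} = -9 + \frac{1}{120} = - \frac{1079}{120} \approx -8.9917$)
$V{\left(k \right)} = 4 k^{2}$ ($V{\left(k \right)} = 2 k 2 k = 4 k^{2}$)
$m{\left(S,W \right)} = 8 + S$ ($m{\left(S,W \right)} = 4 - \left(-4 - S\right) = 4 + \left(4 + S\right) = 8 + S$)
$- 510 m{\left(q,-4 \right)} + V{\left(G \right)} = - 510 \left(8 + 9\right) + 4 \left(- \frac{1079}{120}\right)^{2} = \left(-510\right) 17 + 4 \cdot \frac{1164241}{14400} = -8670 + \frac{1164241}{3600} = - \frac{30047759}{3600}$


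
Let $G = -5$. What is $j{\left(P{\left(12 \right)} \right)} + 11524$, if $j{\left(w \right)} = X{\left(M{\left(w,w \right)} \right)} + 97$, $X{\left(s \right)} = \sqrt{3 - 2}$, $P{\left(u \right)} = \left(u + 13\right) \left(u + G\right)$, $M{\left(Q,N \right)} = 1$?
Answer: $11622$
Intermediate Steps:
$P{\left(u \right)} = \left(-5 + u\right) \left(13 + u\right)$ ($P{\left(u \right)} = \left(u + 13\right) \left(u - 5\right) = \left(13 + u\right) \left(-5 + u\right) = \left(-5 + u\right) \left(13 + u\right)$)
$X{\left(s \right)} = 1$ ($X{\left(s \right)} = \sqrt{1} = 1$)
$j{\left(w \right)} = 98$ ($j{\left(w \right)} = 1 + 97 = 98$)
$j{\left(P{\left(12 \right)} \right)} + 11524 = 98 + 11524 = 11622$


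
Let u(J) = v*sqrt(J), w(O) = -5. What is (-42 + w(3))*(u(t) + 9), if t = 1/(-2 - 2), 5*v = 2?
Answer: -423 - 47*I/5 ≈ -423.0 - 9.4*I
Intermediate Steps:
v = 2/5 (v = (1/5)*2 = 2/5 ≈ 0.40000)
t = -1/4 (t = 1/(-4) = -1/4 ≈ -0.25000)
u(J) = 2*sqrt(J)/5
(-42 + w(3))*(u(t) + 9) = (-42 - 5)*(2*sqrt(-1/4)/5 + 9) = -47*(2*(I/2)/5 + 9) = -47*(I/5 + 9) = -47*(9 + I/5) = -423 - 47*I/5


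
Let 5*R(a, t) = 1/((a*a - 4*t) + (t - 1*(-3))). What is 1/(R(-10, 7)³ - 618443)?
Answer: -68921000/42623710002999 ≈ -1.6170e-6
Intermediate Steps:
R(a, t) = 1/(5*(3 + a² - 3*t)) (R(a, t) = 1/(5*((a*a - 4*t) + (t - 1*(-3)))) = 1/(5*((a² - 4*t) + (t + 3))) = 1/(5*((a² - 4*t) + (3 + t))) = 1/(5*(3 + a² - 3*t)))
1/(R(-10, 7)³ - 618443) = 1/((1/(5*(3 + (-10)² - 3*7)))³ - 618443) = 1/((1/(5*(3 + 100 - 21)))³ - 618443) = 1/(((⅕)/82)³ - 618443) = 1/(((⅕)*(1/82))³ - 618443) = 1/((1/410)³ - 618443) = 1/(1/68921000 - 618443) = 1/(-42623710002999/68921000) = -68921000/42623710002999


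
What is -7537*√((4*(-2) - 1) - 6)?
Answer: -7537*I*√15 ≈ -29191.0*I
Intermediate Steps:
-7537*√((4*(-2) - 1) - 6) = -7537*√((-8 - 1) - 6) = -7537*√(-9 - 6) = -7537*I*√15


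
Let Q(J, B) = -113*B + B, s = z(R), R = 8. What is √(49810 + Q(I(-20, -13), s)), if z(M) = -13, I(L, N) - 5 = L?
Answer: √51266 ≈ 226.42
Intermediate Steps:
I(L, N) = 5 + L
s = -13
Q(J, B) = -112*B
√(49810 + Q(I(-20, -13), s)) = √(49810 - 112*(-13)) = √(49810 + 1456) = √51266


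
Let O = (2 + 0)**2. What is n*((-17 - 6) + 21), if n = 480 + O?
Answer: -968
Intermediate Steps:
O = 4 (O = 2**2 = 4)
n = 484 (n = 480 + 4 = 484)
n*((-17 - 6) + 21) = 484*((-17 - 6) + 21) = 484*(-23 + 21) = 484*(-2) = -968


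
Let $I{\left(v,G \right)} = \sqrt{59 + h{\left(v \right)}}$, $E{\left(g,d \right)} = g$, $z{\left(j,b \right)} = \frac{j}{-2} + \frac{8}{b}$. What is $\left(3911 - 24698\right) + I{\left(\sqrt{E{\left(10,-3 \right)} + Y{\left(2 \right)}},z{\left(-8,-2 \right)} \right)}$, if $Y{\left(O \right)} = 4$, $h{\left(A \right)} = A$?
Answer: $-20787 + \sqrt{59 + \sqrt{14}} \approx -20779.0$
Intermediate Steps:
$z{\left(j,b \right)} = \frac{8}{b} - \frac{j}{2}$ ($z{\left(j,b \right)} = j \left(- \frac{1}{2}\right) + \frac{8}{b} = - \frac{j}{2} + \frac{8}{b} = \frac{8}{b} - \frac{j}{2}$)
$I{\left(v,G \right)} = \sqrt{59 + v}$
$\left(3911 - 24698\right) + I{\left(\sqrt{E{\left(10,-3 \right)} + Y{\left(2 \right)}},z{\left(-8,-2 \right)} \right)} = \left(3911 - 24698\right) + \sqrt{59 + \sqrt{10 + 4}} = \left(3911 - 24698\right) + \sqrt{59 + \sqrt{14}} = -20787 + \sqrt{59 + \sqrt{14}}$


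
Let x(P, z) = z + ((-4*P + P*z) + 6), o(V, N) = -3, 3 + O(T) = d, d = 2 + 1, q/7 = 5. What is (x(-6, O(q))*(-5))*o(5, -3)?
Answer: 450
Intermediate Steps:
q = 35 (q = 7*5 = 35)
d = 3
O(T) = 0 (O(T) = -3 + 3 = 0)
x(P, z) = 6 + z - 4*P + P*z (x(P, z) = z + (6 - 4*P + P*z) = 6 + z - 4*P + P*z)
(x(-6, O(q))*(-5))*o(5, -3) = ((6 + 0 - 4*(-6) - 6*0)*(-5))*(-3) = ((6 + 0 + 24 + 0)*(-5))*(-3) = (30*(-5))*(-3) = -150*(-3) = 450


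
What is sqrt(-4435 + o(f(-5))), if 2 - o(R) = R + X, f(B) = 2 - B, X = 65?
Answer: I*sqrt(4505) ≈ 67.119*I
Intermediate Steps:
o(R) = -63 - R (o(R) = 2 - (R + 65) = 2 - (65 + R) = 2 + (-65 - R) = -63 - R)
sqrt(-4435 + o(f(-5))) = sqrt(-4435 + (-63 - (2 - 1*(-5)))) = sqrt(-4435 + (-63 - (2 + 5))) = sqrt(-4435 + (-63 - 1*7)) = sqrt(-4435 + (-63 - 7)) = sqrt(-4435 - 70) = sqrt(-4505) = I*sqrt(4505)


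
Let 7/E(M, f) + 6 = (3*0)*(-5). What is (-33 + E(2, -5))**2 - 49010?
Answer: -1722335/36 ≈ -47843.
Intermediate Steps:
E(M, f) = -7/6 (E(M, f) = 7/(-6 + (3*0)*(-5)) = 7/(-6 + 0*(-5)) = 7/(-6 + 0) = 7/(-6) = 7*(-1/6) = -7/6)
(-33 + E(2, -5))**2 - 49010 = (-33 - 7/6)**2 - 49010 = (-205/6)**2 - 49010 = 42025/36 - 49010 = -1722335/36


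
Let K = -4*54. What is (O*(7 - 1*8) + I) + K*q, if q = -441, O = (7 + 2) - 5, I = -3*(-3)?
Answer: 95261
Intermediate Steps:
I = 9
K = -216
O = 4 (O = 9 - 5 = 4)
(O*(7 - 1*8) + I) + K*q = (4*(7 - 1*8) + 9) - 216*(-441) = (4*(7 - 8) + 9) + 95256 = (4*(-1) + 9) + 95256 = (-4 + 9) + 95256 = 5 + 95256 = 95261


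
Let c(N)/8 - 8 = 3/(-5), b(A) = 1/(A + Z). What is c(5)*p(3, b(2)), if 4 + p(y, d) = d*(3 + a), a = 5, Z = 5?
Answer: -1184/7 ≈ -169.14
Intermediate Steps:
b(A) = 1/(5 + A) (b(A) = 1/(A + 5) = 1/(5 + A))
c(N) = 296/5 (c(N) = 64 + 8*(3/(-5)) = 64 + 8*(3*(-⅕)) = 64 + 8*(-⅗) = 64 - 24/5 = 296/5)
p(y, d) = -4 + 8*d (p(y, d) = -4 + d*(3 + 5) = -4 + d*8 = -4 + 8*d)
c(5)*p(3, b(2)) = 296*(-4 + 8/(5 + 2))/5 = 296*(-4 + 8/7)/5 = (296/5)*(-20/7) = -1184/7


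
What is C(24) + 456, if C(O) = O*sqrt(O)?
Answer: 456 + 48*sqrt(6) ≈ 573.58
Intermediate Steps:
C(O) = O**(3/2)
C(24) + 456 = 24**(3/2) + 456 = 48*sqrt(6) + 456 = 456 + 48*sqrt(6)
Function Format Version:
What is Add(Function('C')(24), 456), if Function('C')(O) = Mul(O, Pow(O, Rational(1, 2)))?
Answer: Add(456, Mul(48, Pow(6, Rational(1, 2)))) ≈ 573.58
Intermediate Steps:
Function('C')(O) = Pow(O, Rational(3, 2))
Add(Function('C')(24), 456) = Add(Pow(24, Rational(3, 2)), 456) = Add(Mul(48, Pow(6, Rational(1, 2))), 456) = Add(456, Mul(48, Pow(6, Rational(1, 2))))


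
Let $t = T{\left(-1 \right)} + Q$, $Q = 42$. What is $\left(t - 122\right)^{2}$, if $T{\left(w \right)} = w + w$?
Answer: $6724$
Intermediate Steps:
$T{\left(w \right)} = 2 w$
$t = 40$ ($t = 2 \left(-1\right) + 42 = -2 + 42 = 40$)
$\left(t - 122\right)^{2} = \left(40 - 122\right)^{2} = \left(-82\right)^{2} = 6724$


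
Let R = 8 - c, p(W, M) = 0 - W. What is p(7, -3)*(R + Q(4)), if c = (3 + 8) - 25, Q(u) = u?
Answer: -182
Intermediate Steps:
c = -14 (c = 11 - 25 = -14)
p(W, M) = -W
R = 22 (R = 8 - 1*(-14) = 8 + 14 = 22)
p(7, -3)*(R + Q(4)) = (-1*7)*(22 + 4) = -7*26 = -182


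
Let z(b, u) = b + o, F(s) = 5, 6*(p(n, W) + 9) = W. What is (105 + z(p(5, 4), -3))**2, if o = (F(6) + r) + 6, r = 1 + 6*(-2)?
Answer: 84100/9 ≈ 9344.4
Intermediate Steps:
p(n, W) = -9 + W/6
r = -11 (r = 1 - 12 = -11)
o = 0 (o = (5 - 11) + 6 = -6 + 6 = 0)
z(b, u) = b (z(b, u) = b + 0 = b)
(105 + z(p(5, 4), -3))**2 = (105 + (-9 + (1/6)*4))**2 = (105 + (-9 + 2/3))**2 = (105 - 25/3)**2 = (290/3)**2 = 84100/9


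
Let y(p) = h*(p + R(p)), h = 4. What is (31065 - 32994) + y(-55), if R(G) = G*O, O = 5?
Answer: -3249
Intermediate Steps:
R(G) = 5*G (R(G) = G*5 = 5*G)
y(p) = 24*p (y(p) = 4*(p + 5*p) = 4*(6*p) = 24*p)
(31065 - 32994) + y(-55) = (31065 - 32994) + 24*(-55) = -1929 - 1320 = -3249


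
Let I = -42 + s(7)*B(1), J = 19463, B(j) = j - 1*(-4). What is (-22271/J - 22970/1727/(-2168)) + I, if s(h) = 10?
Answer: 250019181999/36436059484 ≈ 6.8619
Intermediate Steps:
B(j) = 4 + j (B(j) = j + 4 = 4 + j)
I = 8 (I = -42 + 10*(4 + 1) = -42 + 10*5 = -42 + 50 = 8)
(-22271/J - 22970/1727/(-2168)) + I = (-22271/19463 - 22970/1727/(-2168)) + 8 = (-22271*1/19463 - 22970*1/1727*(-1/2168)) + 8 = (-22271/19463 - 22970/1727*(-1/2168)) + 8 = (-22271/19463 + 11485/1872068) + 8 = -41469293873/36436059484 + 8 = 250019181999/36436059484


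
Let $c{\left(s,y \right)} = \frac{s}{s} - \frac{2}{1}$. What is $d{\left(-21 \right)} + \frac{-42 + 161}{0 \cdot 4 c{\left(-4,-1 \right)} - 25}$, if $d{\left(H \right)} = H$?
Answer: $- \frac{644}{25} \approx -25.76$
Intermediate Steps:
$c{\left(s,y \right)} = -1$ ($c{\left(s,y \right)} = 1 - 2 = -1$)
$d{\left(-21 \right)} + \frac{-42 + 161}{0 \cdot 4 c{\left(-4,-1 \right)} - 25} = -21 + \frac{-42 + 161}{0 \cdot 4 \left(-1\right) - 25} = -21 + \frac{119}{0 \left(-1\right) - 25} = -21 + \frac{119}{0 - 25} = -21 + \frac{119}{-25} = -21 + 119 \left(- \frac{1}{25}\right) = -21 - \frac{119}{25} = - \frac{644}{25}$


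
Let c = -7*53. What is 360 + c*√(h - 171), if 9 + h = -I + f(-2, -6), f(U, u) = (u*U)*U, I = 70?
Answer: 360 - 371*I*√274 ≈ 360.0 - 6141.1*I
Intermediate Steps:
f(U, u) = u*U² (f(U, u) = (U*u)*U = u*U²)
h = -103 (h = -9 + (-1*70 - 6*(-2)²) = -9 + (-70 - 6*4) = -9 + (-70 - 24) = -9 - 94 = -103)
c = -371
360 + c*√(h - 171) = 360 - 371*√(-103 - 171) = 360 - 371*I*√274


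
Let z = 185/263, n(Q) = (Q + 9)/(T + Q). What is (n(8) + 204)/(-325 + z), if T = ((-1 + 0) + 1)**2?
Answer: -433687/682320 ≈ -0.63561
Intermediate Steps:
T = 0 (T = (-1 + 1)**2 = 0**2 = 0)
n(Q) = (9 + Q)/Q (n(Q) = (Q + 9)/(0 + Q) = (9 + Q)/Q)
z = 185/263 (z = 185*(1/263) = 185/263 ≈ 0.70342)
(n(8) + 204)/(-325 + z) = ((9 + 8)/8 + 204)/(-325 + 185/263) = ((1/8)*17 + 204)/(-85290/263) = (17/8 + 204)*(-263/85290) = (1649/8)*(-263/85290) = -433687/682320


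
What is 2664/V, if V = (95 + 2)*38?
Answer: 1332/1843 ≈ 0.72273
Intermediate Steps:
V = 3686 (V = 97*38 = 3686)
2664/V = 2664/3686 = 2664*(1/3686) = 1332/1843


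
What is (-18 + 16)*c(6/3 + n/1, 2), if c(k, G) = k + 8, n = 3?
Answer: -26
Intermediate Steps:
c(k, G) = 8 + k
(-18 + 16)*c(6/3 + n/1, 2) = (-18 + 16)*(8 + (6/3 + 3/1)) = -2*(8 + (6*(⅓) + 3*1)) = -2*(8 + (2 + 3)) = -2*(8 + 5) = -2*13 = -26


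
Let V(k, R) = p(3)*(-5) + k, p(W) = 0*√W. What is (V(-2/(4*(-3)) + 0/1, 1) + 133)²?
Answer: 638401/36 ≈ 17733.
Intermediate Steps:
p(W) = 0
V(k, R) = k (V(k, R) = 0*(-5) + k = 0 + k = k)
(V(-2/(4*(-3)) + 0/1, 1) + 133)² = ((-2/(4*(-3)) + 0/1) + 133)² = ((-2/(-12) + 0*1) + 133)² = ((-2*(-1/12) + 0) + 133)² = ((⅙ + 0) + 133)² = (⅙ + 133)² = (799/6)² = 638401/36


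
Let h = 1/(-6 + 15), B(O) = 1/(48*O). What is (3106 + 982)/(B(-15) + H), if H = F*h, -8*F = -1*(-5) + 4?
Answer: -420480/13 ≈ -32345.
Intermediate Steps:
F = -9/8 (F = -(-1*(-5) + 4)/8 = -(5 + 4)/8 = -⅛*9 = -9/8 ≈ -1.1250)
B(O) = 1/(48*O)
h = ⅑ (h = 1/9 = ⅑ ≈ 0.11111)
H = -⅛ (H = -9/8*⅑ = -⅛ ≈ -0.12500)
(3106 + 982)/(B(-15) + H) = (3106 + 982)/((1/48)/(-15) - ⅛) = 4088/((1/48)*(-1/15) - ⅛) = 4088/(-1/720 - ⅛) = 4088/(-91/720) = 4088*(-720/91) = -420480/13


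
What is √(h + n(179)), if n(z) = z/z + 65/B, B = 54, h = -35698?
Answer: I*√11565438/18 ≈ 188.93*I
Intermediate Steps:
n(z) = 119/54 (n(z) = z/z + 65/54 = 1 + 65*(1/54) = 1 + 65/54 = 119/54)
√(h + n(179)) = √(-35698 + 119/54) = √(-1927573/54) = I*√11565438/18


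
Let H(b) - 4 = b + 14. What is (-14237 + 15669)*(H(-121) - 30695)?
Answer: -44102736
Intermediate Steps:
H(b) = 18 + b (H(b) = 4 + (b + 14) = 4 + (14 + b) = 18 + b)
(-14237 + 15669)*(H(-121) - 30695) = (-14237 + 15669)*((18 - 121) - 30695) = 1432*(-103 - 30695) = 1432*(-30798) = -44102736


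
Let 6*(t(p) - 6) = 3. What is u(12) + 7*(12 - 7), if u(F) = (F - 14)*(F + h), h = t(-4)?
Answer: -2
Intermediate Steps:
t(p) = 13/2 (t(p) = 6 + (1/6)*3 = 6 + 1/2 = 13/2)
h = 13/2 ≈ 6.5000
u(F) = (-14 + F)*(13/2 + F) (u(F) = (F - 14)*(F + 13/2) = (-14 + F)*(13/2 + F))
u(12) + 7*(12 - 7) = (-91 + 12**2 - 15/2*12) + 7*(12 - 7) = (-91 + 144 - 90) + 7*5 = -37 + 35 = -2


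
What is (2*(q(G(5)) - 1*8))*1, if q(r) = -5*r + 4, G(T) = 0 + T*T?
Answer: -258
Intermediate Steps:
G(T) = T² (G(T) = 0 + T² = T²)
q(r) = 4 - 5*r
(2*(q(G(5)) - 1*8))*1 = (2*((4 - 5*5²) - 1*8))*1 = (2*((4 - 5*25) - 8))*1 = (2*((4 - 125) - 8))*1 = (2*(-121 - 8))*1 = (2*(-129))*1 = -258*1 = -258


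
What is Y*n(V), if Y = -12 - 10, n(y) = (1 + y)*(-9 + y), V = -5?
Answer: -1232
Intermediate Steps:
Y = -22
Y*n(V) = -22*(-9 + (-5)² - 8*(-5)) = -22*(-9 + 25 + 40) = -22*56 = -1232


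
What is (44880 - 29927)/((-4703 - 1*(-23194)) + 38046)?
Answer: 14953/56537 ≈ 0.26448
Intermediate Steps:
(44880 - 29927)/((-4703 - 1*(-23194)) + 38046) = 14953/((-4703 + 23194) + 38046) = 14953/(18491 + 38046) = 14953/56537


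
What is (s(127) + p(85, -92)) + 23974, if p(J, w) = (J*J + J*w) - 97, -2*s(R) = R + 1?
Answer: 23218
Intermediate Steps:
s(R) = -½ - R/2 (s(R) = -(R + 1)/2 = -(1 + R)/2 = -½ - R/2)
p(J, w) = -97 + J² + J*w (p(J, w) = (J² + J*w) - 97 = -97 + J² + J*w)
(s(127) + p(85, -92)) + 23974 = ((-½ - ½*127) + (-97 + 85² + 85*(-92))) + 23974 = ((-½ - 127/2) + (-97 + 7225 - 7820)) + 23974 = (-64 - 692) + 23974 = -756 + 23974 = 23218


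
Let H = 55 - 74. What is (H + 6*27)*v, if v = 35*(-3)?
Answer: -15015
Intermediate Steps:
v = -105
H = -19
(H + 6*27)*v = (-19 + 6*27)*(-105) = (-19 + 162)*(-105) = 143*(-105) = -15015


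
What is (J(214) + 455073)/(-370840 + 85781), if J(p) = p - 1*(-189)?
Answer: -455476/285059 ≈ -1.5978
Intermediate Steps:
J(p) = 189 + p (J(p) = p + 189 = 189 + p)
(J(214) + 455073)/(-370840 + 85781) = ((189 + 214) + 455073)/(-370840 + 85781) = (403 + 455073)/(-285059) = 455476*(-1/285059) = -455476/285059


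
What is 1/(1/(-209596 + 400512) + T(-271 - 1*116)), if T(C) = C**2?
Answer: 190916/28593298405 ≈ 6.6769e-6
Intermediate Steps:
1/(1/(-209596 + 400512) + T(-271 - 1*116)) = 1/(1/(-209596 + 400512) + (-271 - 1*116)**2) = 1/(1/190916 + (-271 - 116)**2) = 1/(1/190916 + (-387)**2) = 1/(1/190916 + 149769) = 1/(28593298405/190916) = 190916/28593298405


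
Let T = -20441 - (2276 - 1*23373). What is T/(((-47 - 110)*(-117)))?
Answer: 656/18369 ≈ 0.035712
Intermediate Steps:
T = 656 (T = -20441 - (2276 - 23373) = -20441 - 1*(-21097) = -20441 + 21097 = 656)
T/(((-47 - 110)*(-117))) = 656/(((-47 - 110)*(-117))) = 656/((-157*(-117))) = 656/18369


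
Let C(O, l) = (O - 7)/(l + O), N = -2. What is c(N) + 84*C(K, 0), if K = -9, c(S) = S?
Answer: 442/3 ≈ 147.33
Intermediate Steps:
C(O, l) = (-7 + O)/(O + l)
c(N) + 84*C(K, 0) = -2 + 84*((-7 - 9)/(-9 + 0)) = -2 + 84*(-16/(-9)) = -2 + 84*(-1/9*(-16)) = -2 + 84*(16/9) = -2 + 448/3 = 442/3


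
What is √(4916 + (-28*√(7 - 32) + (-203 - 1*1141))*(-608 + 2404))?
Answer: 2*√(-602227 - 62860*I) ≈ 80.892 - 1554.2*I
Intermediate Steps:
√(4916 + (-28*√(7 - 32) + (-203 - 1*1141))*(-608 + 2404)) = √(4916 + (-140*I + (-203 - 1141))*1796) = √(4916 + (-140*I - 1344)*1796) = √(4916 + (-1344 - 140*I)*1796) = √(4916 + (-2413824 - 251440*I)) = √(-2408908 - 251440*I)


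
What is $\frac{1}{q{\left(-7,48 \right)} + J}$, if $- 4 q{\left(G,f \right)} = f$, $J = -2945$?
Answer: $- \frac{1}{2957} \approx -0.00033818$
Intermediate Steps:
$q{\left(G,f \right)} = - \frac{f}{4}$
$\frac{1}{q{\left(-7,48 \right)} + J} = \frac{1}{\left(- \frac{1}{4}\right) 48 - 2945} = \frac{1}{-12 - 2945} = \frac{1}{-2957} = - \frac{1}{2957}$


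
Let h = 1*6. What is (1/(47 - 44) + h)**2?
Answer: 361/9 ≈ 40.111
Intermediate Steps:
h = 6
(1/(47 - 44) + h)**2 = (1/(47 - 44) + 6)**2 = (1/3 + 6)**2 = (19/3)**2 = 361/9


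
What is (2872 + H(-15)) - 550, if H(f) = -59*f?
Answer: 3207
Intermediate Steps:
H(f) = -59*f
(2872 + H(-15)) - 550 = (2872 - 59*(-15)) - 550 = (2872 + 885) - 550 = 3757 - 550 = 3207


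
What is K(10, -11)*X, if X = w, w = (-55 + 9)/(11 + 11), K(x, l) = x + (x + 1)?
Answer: -483/11 ≈ -43.909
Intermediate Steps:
K(x, l) = 1 + 2*x (K(x, l) = x + (1 + x) = 1 + 2*x)
w = -23/11 (w = -46/22 = -46*1/22 = -23/11 ≈ -2.0909)
X = -23/11 ≈ -2.0909
K(10, -11)*X = (1 + 2*10)*(-23/11) = (1 + 20)*(-23/11) = 21*(-23/11) = -483/11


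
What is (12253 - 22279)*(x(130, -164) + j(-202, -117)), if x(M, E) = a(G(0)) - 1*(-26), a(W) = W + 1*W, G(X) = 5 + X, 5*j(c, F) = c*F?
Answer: -238759164/5 ≈ -4.7752e+7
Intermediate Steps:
j(c, F) = F*c/5 (j(c, F) = (c*F)/5 = (F*c)/5 = F*c/5)
a(W) = 2*W (a(W) = W + W = 2*W)
x(M, E) = 36 (x(M, E) = 2*(5 + 0) - 1*(-26) = 2*5 + 26 = 10 + 26 = 36)
(12253 - 22279)*(x(130, -164) + j(-202, -117)) = (12253 - 22279)*(36 + (⅕)*(-117)*(-202)) = -10026*(36 + 23634/5) = -10026*23814/5 = -238759164/5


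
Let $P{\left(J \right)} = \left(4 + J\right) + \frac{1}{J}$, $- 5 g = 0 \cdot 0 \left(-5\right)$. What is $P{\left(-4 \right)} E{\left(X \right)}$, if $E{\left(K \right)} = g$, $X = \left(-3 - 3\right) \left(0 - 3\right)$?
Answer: $0$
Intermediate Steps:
$g = 0$ ($g = - \frac{0 \cdot 0 \left(-5\right)}{5} = - \frac{0 \left(-5\right)}{5} = \left(- \frac{1}{5}\right) 0 = 0$)
$P{\left(J \right)} = 4 + J + \frac{1}{J}$
$X = 18$ ($X = \left(-6\right) \left(-3\right) = 18$)
$E{\left(K \right)} = 0$
$P{\left(-4 \right)} E{\left(X \right)} = \left(4 - 4 + \frac{1}{-4}\right) 0 = \left(4 - 4 - \frac{1}{4}\right) 0 = \left(- \frac{1}{4}\right) 0 = 0$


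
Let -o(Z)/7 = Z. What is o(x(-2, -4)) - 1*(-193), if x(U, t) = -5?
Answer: 228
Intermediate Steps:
o(Z) = -7*Z
o(x(-2, -4)) - 1*(-193) = -7*(-5) - 1*(-193) = 35 + 193 = 228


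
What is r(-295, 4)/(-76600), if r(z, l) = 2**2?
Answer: -1/19150 ≈ -5.2219e-5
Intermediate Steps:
r(z, l) = 4
r(-295, 4)/(-76600) = 4/(-76600) = 4*(-1/76600) = -1/19150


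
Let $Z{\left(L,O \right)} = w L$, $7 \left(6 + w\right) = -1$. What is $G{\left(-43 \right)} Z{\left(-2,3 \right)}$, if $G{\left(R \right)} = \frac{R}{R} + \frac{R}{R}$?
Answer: $\frac{172}{7} \approx 24.571$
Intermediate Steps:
$w = - \frac{43}{7}$ ($w = -6 + \frac{1}{7} \left(-1\right) = -6 - \frac{1}{7} = - \frac{43}{7} \approx -6.1429$)
$Z{\left(L,O \right)} = - \frac{43 L}{7}$
$G{\left(R \right)} = 2$ ($G{\left(R \right)} = 1 + 1 = 2$)
$G{\left(-43 \right)} Z{\left(-2,3 \right)} = 2 \left(\left(- \frac{43}{7}\right) \left(-2\right)\right) = 2 \cdot \frac{86}{7} = \frac{172}{7}$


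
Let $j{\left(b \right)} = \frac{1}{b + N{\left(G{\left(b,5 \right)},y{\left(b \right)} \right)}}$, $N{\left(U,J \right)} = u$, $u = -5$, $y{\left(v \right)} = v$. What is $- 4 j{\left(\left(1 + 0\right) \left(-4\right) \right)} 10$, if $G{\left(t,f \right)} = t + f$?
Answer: $\frac{40}{9} \approx 4.4444$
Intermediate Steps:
$G{\left(t,f \right)} = f + t$
$N{\left(U,J \right)} = -5$
$j{\left(b \right)} = \frac{1}{-5 + b}$ ($j{\left(b \right)} = \frac{1}{b - 5} = \frac{1}{-5 + b}$)
$- 4 j{\left(\left(1 + 0\right) \left(-4\right) \right)} 10 = - \frac{4}{-5 + \left(1 + 0\right) \left(-4\right)} 10 = - \frac{4}{-5 + 1 \left(-4\right)} 10 = - \frac{4}{-5 - 4} \cdot 10 = - \frac{4}{-9} \cdot 10 = \left(-4\right) \left(- \frac{1}{9}\right) 10 = \frac{4}{9} \cdot 10 = \frac{40}{9}$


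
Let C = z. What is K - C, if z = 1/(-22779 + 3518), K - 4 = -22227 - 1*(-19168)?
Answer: -58842354/19261 ≈ -3055.0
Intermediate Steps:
K = -3055 (K = 4 + (-22227 - 1*(-19168)) = 4 + (-22227 + 19168) = 4 - 3059 = -3055)
z = -1/19261 (z = 1/(-19261) = -1/19261 ≈ -5.1918e-5)
C = -1/19261 ≈ -5.1918e-5
K - C = -3055 - 1*(-1/19261) = -3055 + 1/19261 = -58842354/19261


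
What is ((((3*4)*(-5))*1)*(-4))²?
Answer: 57600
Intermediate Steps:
((((3*4)*(-5))*1)*(-4))² = (((12*(-5))*1)*(-4))² = (-60*1*(-4))² = (-60*(-4))² = 240² = 57600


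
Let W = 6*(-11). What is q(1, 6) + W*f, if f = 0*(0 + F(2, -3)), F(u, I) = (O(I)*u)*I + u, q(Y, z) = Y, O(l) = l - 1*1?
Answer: 1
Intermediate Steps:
O(l) = -1 + l (O(l) = l - 1 = -1 + l)
F(u, I) = u + I*u*(-1 + I) (F(u, I) = ((-1 + I)*u)*I + u = (u*(-1 + I))*I + u = I*u*(-1 + I) + u = u + I*u*(-1 + I))
W = -66
f = 0 (f = 0*(0 + 2*(1 - 3*(-1 - 3))) = 0*(0 + 2*(1 - 3*(-4))) = 0*(0 + 2*(1 + 12)) = 0*(0 + 2*13) = 0*(0 + 26) = 0*26 = 0)
q(1, 6) + W*f = 1 - 66*0 = 1 + 0 = 1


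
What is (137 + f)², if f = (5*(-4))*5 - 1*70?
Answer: 1089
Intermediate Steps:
f = -170 (f = -20*5 - 70 = -100 - 70 = -170)
(137 + f)² = (137 - 170)² = (-33)² = 1089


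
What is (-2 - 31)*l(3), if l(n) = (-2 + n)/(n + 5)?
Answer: -33/8 ≈ -4.1250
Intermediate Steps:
l(n) = (-2 + n)/(5 + n)
(-2 - 31)*l(3) = (-2 - 31)*((-2 + 3)/(5 + 3)) = -33/8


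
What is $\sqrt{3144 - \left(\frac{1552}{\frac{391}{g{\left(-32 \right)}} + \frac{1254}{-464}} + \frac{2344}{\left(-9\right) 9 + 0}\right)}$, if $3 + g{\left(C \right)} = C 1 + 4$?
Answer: $\frac{4 \sqrt{201113451218719}}{991341} \approx 57.221$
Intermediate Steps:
$g{\left(C \right)} = 1 + C$ ($g{\left(C \right)} = -3 + \left(C 1 + 4\right) = -3 + \left(C + 4\right) = -3 + \left(4 + C\right) = 1 + C$)
$\sqrt{3144 - \left(\frac{1552}{\frac{391}{g{\left(-32 \right)}} + \frac{1254}{-464}} + \frac{2344}{\left(-9\right) 9 + 0}\right)} = \sqrt{3144 - \left(\frac{1552}{\frac{391}{1 - 32} + \frac{1254}{-464}} + \frac{2344}{\left(-9\right) 9 + 0}\right)} = \sqrt{3144 - \left(\frac{1552}{\frac{391}{-31} + 1254 \left(- \frac{1}{464}\right)} + \frac{2344}{-81 + 0}\right)} = \sqrt{3144 - \left(- \frac{2344}{81} + \frac{1552}{391 \left(- \frac{1}{31}\right) - \frac{627}{232}}\right)} = \sqrt{3144 - \left(- \frac{2344}{81} + \frac{1552}{- \frac{391}{31} - \frac{627}{232}}\right)} = \sqrt{3144 - \left(- \frac{2344}{81} + \frac{1552}{- \frac{110149}{7192}}\right)} = \sqrt{3144 + \left(\left(-1552\right) \left(- \frac{7192}{110149}\right) + \frac{2344}{81}\right)} = \sqrt{3144 + \left(\frac{11161984}{110149} + \frac{2344}{81}\right)} = \sqrt{3144 + \frac{1162309960}{8922069}} = \sqrt{\frac{29213294896}{8922069}} = \frac{4 \sqrt{201113451218719}}{991341}$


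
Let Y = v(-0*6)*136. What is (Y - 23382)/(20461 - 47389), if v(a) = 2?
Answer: 11555/13464 ≈ 0.85821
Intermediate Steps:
Y = 272 (Y = 2*136 = 272)
(Y - 23382)/(20461 - 47389) = (272 - 23382)/(20461 - 47389) = -23110/(-26928) = -23110*(-1/26928) = 11555/13464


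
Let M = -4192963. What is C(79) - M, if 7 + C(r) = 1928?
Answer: 4194884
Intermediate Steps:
C(r) = 1921 (C(r) = -7 + 1928 = 1921)
C(79) - M = 1921 - 1*(-4192963) = 1921 + 4192963 = 4194884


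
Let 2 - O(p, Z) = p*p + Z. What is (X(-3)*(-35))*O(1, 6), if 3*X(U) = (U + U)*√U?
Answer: -350*I*√3 ≈ -606.22*I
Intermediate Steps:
X(U) = 2*U^(3/2)/3 (X(U) = ((U + U)*√U)/3 = ((2*U)*√U)/3 = (2*U^(3/2))/3 = 2*U^(3/2)/3)
O(p, Z) = 2 - Z - p² (O(p, Z) = 2 - (p*p + Z) = 2 - (p² + Z) = 2 - (Z + p²) = 2 + (-Z - p²) = 2 - Z - p²)
(X(-3)*(-35))*O(1, 6) = ((2*(-3)^(3/2)/3)*(-35))*(2 - 1*6 - 1*1²) = ((2*(-3*I*√3)/3)*(-35))*(2 - 6 - 1*1) = (-2*I*√3*(-35))*(2 - 6 - 1) = (70*I*√3)*(-5) = -350*I*√3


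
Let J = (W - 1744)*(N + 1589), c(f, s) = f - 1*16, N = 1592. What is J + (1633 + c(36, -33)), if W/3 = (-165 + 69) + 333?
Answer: -3284320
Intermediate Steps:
c(f, s) = -16 + f (c(f, s) = f - 16 = -16 + f)
W = 711 (W = 3*((-165 + 69) + 333) = 3*(-96 + 333) = 3*237 = 711)
J = -3285973 (J = (711 - 1744)*(1592 + 1589) = -1033*3181 = -3285973)
J + (1633 + c(36, -33)) = -3285973 + (1633 + (-16 + 36)) = -3285973 + (1633 + 20) = -3285973 + 1653 = -3284320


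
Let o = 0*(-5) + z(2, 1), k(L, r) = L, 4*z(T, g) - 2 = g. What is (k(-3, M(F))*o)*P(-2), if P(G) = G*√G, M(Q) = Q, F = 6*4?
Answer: 9*I*√2/2 ≈ 6.364*I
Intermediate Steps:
F = 24
z(T, g) = ½ + g/4
P(G) = G^(3/2)
o = ¾ (o = 0*(-5) + (½ + (¼)*1) = 0 + (½ + ¼) = 0 + ¾ = ¾ ≈ 0.75000)
(k(-3, M(F))*o)*P(-2) = (-3*¾)*(-2)^(3/2) = -(-9)*I*√2/2 = 9*I*√2/2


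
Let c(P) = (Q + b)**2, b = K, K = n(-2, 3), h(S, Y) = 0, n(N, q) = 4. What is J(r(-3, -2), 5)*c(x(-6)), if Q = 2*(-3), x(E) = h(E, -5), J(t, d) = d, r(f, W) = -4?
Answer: 20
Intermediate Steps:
K = 4
x(E) = 0
b = 4
Q = -6
c(P) = 4 (c(P) = (-6 + 4)**2 = (-2)**2 = 4)
J(r(-3, -2), 5)*c(x(-6)) = 5*4 = 20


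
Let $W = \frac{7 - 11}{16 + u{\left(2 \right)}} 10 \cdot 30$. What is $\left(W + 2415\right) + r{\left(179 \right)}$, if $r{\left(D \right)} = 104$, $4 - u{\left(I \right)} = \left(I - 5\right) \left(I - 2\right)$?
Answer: $2459$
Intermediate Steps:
$u{\left(I \right)} = 4 - \left(-5 + I\right) \left(-2 + I\right)$ ($u{\left(I \right)} = 4 - \left(I - 5\right) \left(I - 2\right) = 4 - \left(-5 + I\right) \left(-2 + I\right)$)
$W = -60$ ($W = \frac{7 - 11}{16 - -4} \cdot 10 \cdot 30 = - \frac{4}{16 - -4} \cdot 10 \cdot 30 = - \frac{4}{16 + 4} \cdot 10 \cdot 30 = - \frac{4}{20} \cdot 10 \cdot 30 = \left(-4\right) \frac{1}{20} \cdot 10 \cdot 30 = \left(- \frac{1}{5}\right) 10 \cdot 30 = \left(-2\right) 30 = -60$)
$\left(W + 2415\right) + r{\left(179 \right)} = \left(-60 + 2415\right) + 104 = 2355 + 104 = 2459$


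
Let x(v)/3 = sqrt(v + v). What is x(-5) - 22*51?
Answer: -1122 + 3*I*sqrt(10) ≈ -1122.0 + 9.4868*I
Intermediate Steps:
x(v) = 3*sqrt(2)*sqrt(v) (x(v) = 3*sqrt(v + v) = 3*sqrt(2*v) = 3*(sqrt(2)*sqrt(v)) = 3*sqrt(2)*sqrt(v))
x(-5) - 22*51 = 3*sqrt(2)*sqrt(-5) - 22*51 = 3*sqrt(2)*(I*sqrt(5)) - 1122 = 3*I*sqrt(10) - 1122 = -1122 + 3*I*sqrt(10)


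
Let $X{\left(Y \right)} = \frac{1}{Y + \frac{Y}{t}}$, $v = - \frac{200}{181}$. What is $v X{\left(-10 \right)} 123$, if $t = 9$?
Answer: $\frac{2214}{181} \approx 12.232$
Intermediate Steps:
$v = - \frac{200}{181}$ ($v = \left(-200\right) \frac{1}{181} = - \frac{200}{181} \approx -1.105$)
$X{\left(Y \right)} = \frac{9}{10 Y}$ ($X{\left(Y \right)} = \frac{1}{Y + \frac{Y}{9}} = \frac{1}{\frac{10}{9} Y} = \frac{9}{10 Y}$)
$v X{\left(-10 \right)} 123 = - \frac{200 \frac{9}{10 \left(-10\right)}}{181} \cdot 123 = - \frac{200 \cdot \frac{9}{10} \left(- \frac{1}{10}\right)}{181} \cdot 123 = \left(- \frac{200}{181}\right) \left(- \frac{9}{100}\right) 123 = \frac{18}{181} \cdot 123 = \frac{2214}{181}$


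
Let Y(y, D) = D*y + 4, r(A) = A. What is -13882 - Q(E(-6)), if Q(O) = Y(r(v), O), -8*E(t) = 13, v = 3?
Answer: -111049/8 ≈ -13881.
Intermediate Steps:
E(t) = -13/8 (E(t) = -1/8*13 = -13/8)
Y(y, D) = 4 + D*y
Q(O) = 4 + 3*O (Q(O) = 4 + O*3 = 4 + 3*O)
-13882 - Q(E(-6)) = -13882 - (4 + 3*(-13/8)) = -13882 - (4 - 39/8) = -13882 - 1*(-7/8) = -13882 + 7/8 = -111049/8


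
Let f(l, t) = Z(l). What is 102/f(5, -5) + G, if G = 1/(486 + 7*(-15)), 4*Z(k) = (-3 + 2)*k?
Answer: -155443/1905 ≈ -81.597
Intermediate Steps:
Z(k) = -k/4 (Z(k) = ((-3 + 2)*k)/4 = (-k)/4 = -k/4)
f(l, t) = -l/4
G = 1/381 (G = 1/(486 - 105) = 1/381 ≈ 0.0026247)
102/f(5, -5) + G = 102/(-1/4*5) + 1/381 = 102/(-5/4) + 1/381 = -4/5*102 + 1/381 = -408/5 + 1/381 = -155443/1905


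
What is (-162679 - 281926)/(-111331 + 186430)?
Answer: -444605/75099 ≈ -5.9202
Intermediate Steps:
(-162679 - 281926)/(-111331 + 186430) = -444605/75099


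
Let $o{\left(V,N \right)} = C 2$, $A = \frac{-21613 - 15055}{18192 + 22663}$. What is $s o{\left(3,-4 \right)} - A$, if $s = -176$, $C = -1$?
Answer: $\frac{14417628}{40855} \approx 352.9$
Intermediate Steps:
$A = - \frac{36668}{40855} \approx -0.89752$
$o{\left(V,N \right)} = -2$ ($o{\left(V,N \right)} = \left(-1\right) 2 = -2$)
$s o{\left(3,-4 \right)} - A = \left(-176\right) \left(-2\right) - - \frac{36668}{40855} = 352 + \frac{36668}{40855} = \frac{14417628}{40855}$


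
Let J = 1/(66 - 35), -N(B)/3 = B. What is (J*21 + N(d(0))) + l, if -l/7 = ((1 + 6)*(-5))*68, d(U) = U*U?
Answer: 516481/31 ≈ 16661.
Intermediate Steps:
d(U) = U²
N(B) = -3*B
J = 1/31 ≈ 0.032258
l = 16660 (l = -7*(1 + 6)*(-5)*68 = -7*7*(-5)*68 = -(-245)*68 = -7*(-2380) = 16660)
(J*21 + N(d(0))) + l = ((1/31)*21 - 3*0²) + 16660 = (21/31 - 3*0) + 16660 = (21/31 + 0) + 16660 = 21/31 + 16660 = 516481/31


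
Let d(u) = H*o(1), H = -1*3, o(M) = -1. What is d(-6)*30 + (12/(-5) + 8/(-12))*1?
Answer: 1304/15 ≈ 86.933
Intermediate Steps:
H = -3
d(u) = 3 (d(u) = -3*(-1) = 3)
d(-6)*30 + (12/(-5) + 8/(-12))*1 = 3*30 + (12/(-5) + 8/(-12))*1 = 90 + (12*(-⅕) + 8*(-1/12))*1 = 90 + (-12/5 - ⅔)*1 = 90 - 46/15*1 = 90 - 46/15 = 1304/15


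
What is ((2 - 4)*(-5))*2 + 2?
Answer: 22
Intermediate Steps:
((2 - 4)*(-5))*2 + 2 = -2*(-5)*2 + 2 = 10*2 + 2 = 20 + 2 = 22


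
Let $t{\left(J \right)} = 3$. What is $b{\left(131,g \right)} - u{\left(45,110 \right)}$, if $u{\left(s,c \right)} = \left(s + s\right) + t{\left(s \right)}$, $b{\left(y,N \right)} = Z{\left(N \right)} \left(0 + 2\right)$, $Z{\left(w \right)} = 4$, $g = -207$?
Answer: $-85$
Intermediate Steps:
$b{\left(y,N \right)} = 8$ ($b{\left(y,N \right)} = 4 \left(0 + 2\right) = 4 \cdot 2 = 8$)
$u{\left(s,c \right)} = 3 + 2 s$ ($u{\left(s,c \right)} = \left(s + s\right) + 3 = 2 s + 3 = 3 + 2 s$)
$b{\left(131,g \right)} - u{\left(45,110 \right)} = 8 - \left(3 + 2 \cdot 45\right) = 8 - \left(3 + 90\right) = 8 - 93 = -85$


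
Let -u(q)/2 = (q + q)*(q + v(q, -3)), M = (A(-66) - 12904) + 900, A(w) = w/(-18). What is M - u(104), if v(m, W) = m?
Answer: 223583/3 ≈ 74528.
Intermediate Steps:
A(w) = -w/18 (A(w) = w*(-1/18) = -w/18)
M = -36001/3 (M = (-1/18*(-66) - 12904) + 900 = (11/3 - 12904) + 900 = -38701/3 + 900 = -36001/3 ≈ -12000.)
u(q) = -8*q**2 (u(q) = -2*(q + q)*(q + q) = -2*2*q*2*q = -8*q**2)
M - u(104) = -36001/3 - (-8)*104**2 = -36001/3 - (-8)*10816 = -36001/3 - 1*(-86528) = -36001/3 + 86528 = 223583/3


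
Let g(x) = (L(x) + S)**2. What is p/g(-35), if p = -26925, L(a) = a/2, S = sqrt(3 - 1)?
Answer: -132794100/1481089 - 15078000*sqrt(2)/1481089 ≈ -104.06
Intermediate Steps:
S = sqrt(2) ≈ 1.4142
L(a) = a/2 (L(a) = a*(1/2) = a/2)
g(x) = (sqrt(2) + x/2)**2 (g(x) = (x/2 + sqrt(2))**2 = (sqrt(2) + x/2)**2)
p/g(-35) = -26925*4/(-35 + 2*sqrt(2))**2 = -107700/(-35 + 2*sqrt(2))**2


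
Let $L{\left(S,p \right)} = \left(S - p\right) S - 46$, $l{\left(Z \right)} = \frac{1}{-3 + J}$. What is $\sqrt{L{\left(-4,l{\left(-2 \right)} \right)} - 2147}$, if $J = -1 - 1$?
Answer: $\frac{i \sqrt{54445}}{5} \approx 46.667 i$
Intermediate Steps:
$J = -2$
$l{\left(Z \right)} = - \frac{1}{5}$ ($l{\left(Z \right)} = \frac{1}{-3 - 2} = \frac{1}{-5} = - \frac{1}{5}$)
$L{\left(S,p \right)} = -46 + S \left(S - p\right)$ ($L{\left(S,p \right)} = S \left(S - p\right) - 46 = -46 + S \left(S - p\right)$)
$\sqrt{L{\left(-4,l{\left(-2 \right)} \right)} - 2147} = \sqrt{\left(-46 + \left(-4\right)^{2} - \left(-4\right) \left(- \frac{1}{5}\right)\right) - 2147} = \sqrt{\left(-46 + 16 - \frac{4}{5}\right) - 2147} = \sqrt{- \frac{154}{5} - 2147} = \sqrt{- \frac{10889}{5}} = \frac{i \sqrt{54445}}{5}$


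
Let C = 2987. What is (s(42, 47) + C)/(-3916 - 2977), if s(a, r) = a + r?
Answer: -3076/6893 ≈ -0.44625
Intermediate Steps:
(s(42, 47) + C)/(-3916 - 2977) = ((42 + 47) + 2987)/(-3916 - 2977) = (89 + 2987)/(-6893) = 3076*(-1/6893) = -3076/6893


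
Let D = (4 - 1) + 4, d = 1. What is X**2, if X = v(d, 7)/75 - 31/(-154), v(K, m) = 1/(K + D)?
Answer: 87928129/2134440000 ≈ 0.041195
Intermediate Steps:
D = 7 (D = 3 + 4 = 7)
v(K, m) = 1/(7 + K) (v(K, m) = 1/(K + 7) = 1/(7 + K))
X = 9377/46200 (X = 1/((7 + 1)*75) - 31/(-154) = (1/75)/8 - 31*(-1/154) = (1/8)*(1/75) + 31/154 = 1/600 + 31/154 = 9377/46200 ≈ 0.20297)
X**2 = (9377/46200)**2 = 87928129/2134440000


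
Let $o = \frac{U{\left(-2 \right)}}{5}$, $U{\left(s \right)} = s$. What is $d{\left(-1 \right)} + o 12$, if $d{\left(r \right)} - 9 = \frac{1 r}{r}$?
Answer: $\frac{26}{5} \approx 5.2$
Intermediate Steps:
$d{\left(r \right)} = 10$ ($d{\left(r \right)} = 9 + \frac{1 r}{r} = 9 + \frac{r}{r} = 9 + 1 = 10$)
$o = - \frac{2}{5} \approx -0.4$
$d{\left(-1 \right)} + o 12 = 10 - \frac{24}{5} = \frac{26}{5}$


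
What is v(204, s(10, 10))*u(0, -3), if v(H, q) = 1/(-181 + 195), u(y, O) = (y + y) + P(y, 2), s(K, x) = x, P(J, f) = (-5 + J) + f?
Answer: -3/14 ≈ -0.21429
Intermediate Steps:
P(J, f) = -5 + J + f
u(y, O) = -3 + 3*y (u(y, O) = (y + y) + (-5 + y + 2) = 2*y + (-3 + y) = -3 + 3*y)
v(H, q) = 1/14
v(204, s(10, 10))*u(0, -3) = (-3 + 3*0)/14 = (-3 + 0)/14 = (1/14)*(-3) = -3/14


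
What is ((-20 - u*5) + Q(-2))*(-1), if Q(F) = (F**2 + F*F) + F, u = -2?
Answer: 4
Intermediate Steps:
Q(F) = F + 2*F**2 (Q(F) = (F**2 + F**2) + F = 2*F**2 + F = F + 2*F**2)
((-20 - u*5) + Q(-2))*(-1) = ((-20 - (-2)*5) - 2*(1 + 2*(-2)))*(-1) = ((-20 - 1*(-10)) - 2*(1 - 4))*(-1) = ((-20 + 10) - 2*(-3))*(-1) = (-10 + 6)*(-1) = -4*(-1) = 4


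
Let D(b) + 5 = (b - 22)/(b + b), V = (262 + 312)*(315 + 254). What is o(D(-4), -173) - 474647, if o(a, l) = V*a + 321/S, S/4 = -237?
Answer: -330601677/316 ≈ -1.0462e+6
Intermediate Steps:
V = 326606 (V = 574*569 = 326606)
D(b) = -5 + (-22 + b)/(2*b) (D(b) = -5 + (b - 22)/(b + b) = -5 + (-22 + b)/((2*b)) = -5 + (-22 + b)*(1/(2*b)) = -5 + (-22 + b)/(2*b))
S = -948 (S = 4*(-237) = -948)
o(a, l) = -107/316 + 326606*a (o(a, l) = 326606*a + 321/(-948) = 326606*a + 321*(-1/948) = 326606*a - 107/316 = -107/316 + 326606*a)
o(D(-4), -173) - 474647 = (-107/316 + 326606*(-9/2 - 11/(-4))) - 474647 = (-107/316 + 326606*(-9/2 - 11*(-¼))) - 474647 = (-107/316 + 326606*(-9/2 + 11/4)) - 474647 = (-107/316 + 326606*(-7/4)) - 474647 = (-107/316 - 1143121/2) - 474647 = -180613225/316 - 474647 = -330601677/316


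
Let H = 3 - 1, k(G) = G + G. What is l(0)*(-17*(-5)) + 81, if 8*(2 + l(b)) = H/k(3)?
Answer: -2051/24 ≈ -85.458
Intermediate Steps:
k(G) = 2*G
H = 2
l(b) = -47/24 (l(b) = -2 + (2/((2*3)))/8 = -2 + (2/6)/8 = -2 + (2*(⅙))/8 = -2 + (⅛)*(⅓) = -2 + 1/24 = -47/24)
l(0)*(-17*(-5)) + 81 = -(-799)*(-5)/24 + 81 = -47/24*85 + 81 = -3995/24 + 81 = -2051/24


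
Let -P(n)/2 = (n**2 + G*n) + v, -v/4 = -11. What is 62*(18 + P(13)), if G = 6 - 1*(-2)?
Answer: -38192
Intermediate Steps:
v = 44 (v = -4*(-11) = 44)
G = 8 (G = 6 + 2 = 8)
P(n) = -88 - 16*n - 2*n**2 (P(n) = -2*((n**2 + 8*n) + 44) = -2*(44 + n**2 + 8*n) = -88 - 16*n - 2*n**2)
62*(18 + P(13)) = 62*(18 + (-88 - 16*13 - 2*13**2)) = 62*(18 + (-88 - 208 - 2*169)) = 62*(18 + (-88 - 208 - 338)) = 62*(18 - 634) = 62*(-616) = -38192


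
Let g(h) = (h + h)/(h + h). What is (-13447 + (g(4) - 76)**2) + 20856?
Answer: 13034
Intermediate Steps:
g(h) = 1 (g(h) = (2*h)/((2*h)) = (2*h)*(1/(2*h)) = 1)
(-13447 + (g(4) - 76)**2) + 20856 = (-13447 + (1 - 76)**2) + 20856 = (-13447 + (-75)**2) + 20856 = (-13447 + 5625) + 20856 = -7822 + 20856 = 13034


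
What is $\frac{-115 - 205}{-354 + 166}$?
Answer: $\frac{80}{47} \approx 1.7021$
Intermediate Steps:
$\frac{-115 - 205}{-354 + 166} = - \frac{320}{-188} = \left(-320\right) \left(- \frac{1}{188}\right) = \frac{80}{47}$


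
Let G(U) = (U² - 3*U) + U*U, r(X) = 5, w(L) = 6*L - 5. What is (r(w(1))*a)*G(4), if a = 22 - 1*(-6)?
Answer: 2800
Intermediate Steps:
w(L) = -5 + 6*L
G(U) = -3*U + 2*U² (G(U) = (U² - 3*U) + U² = -3*U + 2*U²)
a = 28 (a = 22 + 6 = 28)
(r(w(1))*a)*G(4) = (5*28)*(4*(-3 + 2*4)) = 140*(4*(-3 + 8)) = 140*(4*5) = 140*20 = 2800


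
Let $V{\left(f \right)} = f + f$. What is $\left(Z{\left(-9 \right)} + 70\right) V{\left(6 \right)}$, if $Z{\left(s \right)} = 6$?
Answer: $912$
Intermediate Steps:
$V{\left(f \right)} = 2 f$
$\left(Z{\left(-9 \right)} + 70\right) V{\left(6 \right)} = \left(6 + 70\right) 2 \cdot 6 = 76 \cdot 12 = 912$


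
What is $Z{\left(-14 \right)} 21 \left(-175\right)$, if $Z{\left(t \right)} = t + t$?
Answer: $102900$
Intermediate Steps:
$Z{\left(t \right)} = 2 t$
$Z{\left(-14 \right)} 21 \left(-175\right) = 2 \left(-14\right) 21 \left(-175\right) = \left(-28\right) 21 \left(-175\right) = \left(-588\right) \left(-175\right) = 102900$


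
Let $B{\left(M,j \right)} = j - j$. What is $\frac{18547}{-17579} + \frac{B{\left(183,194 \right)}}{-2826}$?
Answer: $- \frac{18547}{17579} \approx -1.0551$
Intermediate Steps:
$B{\left(M,j \right)} = 0$
$\frac{18547}{-17579} + \frac{B{\left(183,194 \right)}}{-2826} = \frac{18547}{-17579} + \frac{0}{-2826} = 18547 \left(- \frac{1}{17579}\right) + 0 \left(- \frac{1}{2826}\right) = - \frac{18547}{17579} + 0 = - \frac{18547}{17579}$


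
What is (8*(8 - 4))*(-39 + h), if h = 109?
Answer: 2240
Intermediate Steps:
(8*(8 - 4))*(-39 + h) = (8*(8 - 4))*(-39 + 109) = (8*4)*70 = 32*70 = 2240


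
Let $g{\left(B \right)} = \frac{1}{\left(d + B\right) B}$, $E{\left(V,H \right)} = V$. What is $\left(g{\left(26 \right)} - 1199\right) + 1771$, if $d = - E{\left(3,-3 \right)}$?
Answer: $\frac{342057}{598} \approx 572.0$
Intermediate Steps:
$d = -3$ ($d = \left(-1\right) 3 = -3$)
$g{\left(B \right)} = \frac{1}{B \left(-3 + B\right)}$ ($g{\left(B \right)} = \frac{1}{\left(-3 + B\right) B} = \frac{1}{B \left(-3 + B\right)}$)
$\left(g{\left(26 \right)} - 1199\right) + 1771 = \left(\frac{1}{26 \left(-3 + 26\right)} - 1199\right) + 1771 = \left(\frac{1}{26 \cdot 23} - 1199\right) + 1771 = \left(\frac{1}{26} \cdot \frac{1}{23} - 1199\right) + 1771 = \left(\frac{1}{598} - 1199\right) + 1771 = - \frac{717001}{598} + 1771 = \frac{342057}{598}$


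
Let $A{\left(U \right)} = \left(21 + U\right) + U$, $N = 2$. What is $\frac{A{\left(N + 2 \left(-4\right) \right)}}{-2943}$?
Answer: $- \frac{1}{327} \approx -0.0030581$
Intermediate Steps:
$A{\left(U \right)} = 21 + 2 U$
$\frac{A{\left(N + 2 \left(-4\right) \right)}}{-2943} = \frac{21 + 2 \left(2 + 2 \left(-4\right)\right)}{-2943} = \left(21 + 2 \left(2 - 8\right)\right) \left(- \frac{1}{2943}\right) = \left(21 + 2 \left(-6\right)\right) \left(- \frac{1}{2943}\right) = \left(21 - 12\right) \left(- \frac{1}{2943}\right) = 9 \left(- \frac{1}{2943}\right) = - \frac{1}{327}$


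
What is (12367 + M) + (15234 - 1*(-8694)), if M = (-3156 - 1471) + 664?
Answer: 32332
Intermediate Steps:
M = -3963 (M = -4627 + 664 = -3963)
(12367 + M) + (15234 - 1*(-8694)) = (12367 - 3963) + (15234 - 1*(-8694)) = 8404 + (15234 + 8694) = 8404 + 23928 = 32332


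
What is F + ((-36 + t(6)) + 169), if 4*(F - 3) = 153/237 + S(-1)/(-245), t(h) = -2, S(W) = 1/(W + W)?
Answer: 20773629/154840 ≈ 134.16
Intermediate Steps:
S(W) = 1/(2*W)
F = 489589/154840 (F = 3 + (153/237 + ((½)/(-1))/(-245))/4 = 3 + (153*(1/237) + ((½)*(-1))*(-1/245))/4 = 3 + (51/79 - ½*(-1/245))/4 = 3 + (51/79 + 1/490)/4 = 3 + (¼)*(25069/38710) = 3 + 25069/154840 = 489589/154840 ≈ 3.1619)
F + ((-36 + t(6)) + 169) = 489589/154840 + ((-36 - 2) + 169) = 489589/154840 + (-38 + 169) = 489589/154840 + 131 = 20773629/154840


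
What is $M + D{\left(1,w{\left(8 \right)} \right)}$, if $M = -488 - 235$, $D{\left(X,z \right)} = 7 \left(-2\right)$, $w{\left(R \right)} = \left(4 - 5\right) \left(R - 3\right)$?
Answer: $-737$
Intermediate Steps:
$w{\left(R \right)} = 3 - R$ ($w{\left(R \right)} = - (-3 + R) = 3 - R$)
$D{\left(X,z \right)} = -14$
$M = -723$
$M + D{\left(1,w{\left(8 \right)} \right)} = -723 - 14 = -737$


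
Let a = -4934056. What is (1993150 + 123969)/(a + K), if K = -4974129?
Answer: -2117119/9908185 ≈ -0.21367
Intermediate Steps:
(1993150 + 123969)/(a + K) = (1993150 + 123969)/(-4934056 - 4974129) = 2117119/(-9908185) = 2117119*(-1/9908185) = -2117119/9908185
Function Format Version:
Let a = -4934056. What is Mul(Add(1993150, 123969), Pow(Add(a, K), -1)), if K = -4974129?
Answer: Rational(-2117119, 9908185) ≈ -0.21367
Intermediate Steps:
Mul(Add(1993150, 123969), Pow(Add(a, K), -1)) = Mul(Add(1993150, 123969), Pow(Add(-4934056, -4974129), -1)) = Mul(2117119, Pow(-9908185, -1)) = Mul(2117119, Rational(-1, 9908185)) = Rational(-2117119, 9908185)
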